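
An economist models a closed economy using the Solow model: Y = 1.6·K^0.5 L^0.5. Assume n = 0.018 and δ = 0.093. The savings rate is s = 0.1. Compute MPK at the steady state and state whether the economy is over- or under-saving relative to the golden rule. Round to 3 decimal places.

Break-even investment rate: n + δ = 0.018 + 0.093 = 0.111.
Steady-state k*: s·A·k^0.5 = 0.111·k gives k* = (0.1·1.6/0.111)^(1/0.5) ≈ 2.0778.
MPK = 0.5·1.6·2.0778^(-0.5) ≈ 0.5550.
MPK > n+δ = 0.111, so the economy is dynamically efficient (under-saving).

under-saving; MPK ≈ 0.555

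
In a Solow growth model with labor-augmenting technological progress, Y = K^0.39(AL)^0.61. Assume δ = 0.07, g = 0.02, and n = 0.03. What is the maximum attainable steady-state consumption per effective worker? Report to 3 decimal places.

Capital per effective worker breaks even when investment replaces (n + g + δ)·k; here n + g + δ = 0.12.
Setting f'(k) = n+g+δ gives 0.39·k^(0.39−1) = 0.12, hence k_gold = (0.39/0.12)^(1/0.61) ≈ 6.9048.
y_gold = 6.9048^0.39 ≈ 2.1246.
c_gold = y_gold − (n+g+δ)·k_gold = 2.1246 − 0.12·6.9048 ≈ 1.2960.

c_gold ≈ 1.296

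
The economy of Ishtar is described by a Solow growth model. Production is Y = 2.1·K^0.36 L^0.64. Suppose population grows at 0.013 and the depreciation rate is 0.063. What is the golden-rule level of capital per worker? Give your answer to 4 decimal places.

Break-even investment rate: n + δ = 0.013 + 0.063 = 0.076.
Setting f'(k) = n+δ gives 0.36·2.1·k^(0.36−1) = 0.076, hence k_gold = (0.36·2.1/0.076)^(1/0.64) ≈ 36.2175.

k_gold ≈ 36.2175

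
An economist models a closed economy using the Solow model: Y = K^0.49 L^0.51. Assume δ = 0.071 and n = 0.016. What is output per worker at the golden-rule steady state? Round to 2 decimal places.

y_gold ≈ 5.26

n + δ = 0.016 + 0.071 = 0.087.
Maximizing c = f(k) − (n+δ)·k gives f'(k) = n+δ, i.e. 0.49·k^(0.49−1) = 0.087, so k_gold = (0.49/0.087)^(1/0.51) ≈ 29.6425.
Output: y_gold = k_gold^0.49 = 29.6425^0.49 ≈ 5.2631.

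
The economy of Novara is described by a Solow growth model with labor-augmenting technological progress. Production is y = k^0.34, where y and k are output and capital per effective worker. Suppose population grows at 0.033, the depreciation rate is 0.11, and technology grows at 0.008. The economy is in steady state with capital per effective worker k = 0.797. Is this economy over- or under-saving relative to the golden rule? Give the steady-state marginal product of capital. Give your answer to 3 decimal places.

n + g + δ = 0.033 + 0.008 + 0.11 = 0.151.
MPK = 0.34·k^(0.34−1) = 0.34·0.797^(-0.66) ≈ 0.3949.
MPK > 0.151, so the economy is dynamically efficient (under-saving).

under-saving; MPK ≈ 0.395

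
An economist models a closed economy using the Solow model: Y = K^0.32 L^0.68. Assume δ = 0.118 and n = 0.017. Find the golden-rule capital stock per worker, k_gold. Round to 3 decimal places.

k_gold ≈ 3.558

The effective depreciation rate is n + δ = 0.017 + 0.118 = 0.135.
Golden rule sets MPK = n+δ: 0.32·k^(0.32−1) = 0.135, so k_gold = (0.32/0.135)^(1/0.68) ≈ 3.5580.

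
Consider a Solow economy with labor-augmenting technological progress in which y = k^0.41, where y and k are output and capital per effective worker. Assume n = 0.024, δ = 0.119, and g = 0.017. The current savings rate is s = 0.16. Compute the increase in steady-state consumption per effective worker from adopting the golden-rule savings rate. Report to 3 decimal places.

n + g + δ = 0.024 + 0.017 + 0.119 = 0.16.
Current steady state (s = 0.16): k* = (0.16/0.16)^(1/0.59) ≈ 1.0000, y* = 1.0000^0.41 ≈ 1.0000, c* = (1−0.16)·1.0000 ≈ 0.8400.
Setting f'(k) = n+g+δ gives 0.41·k^(0.41−1) = 0.16, hence k_gold = (0.41/0.16)^(1/0.59) ≈ 4.9278.
y_gold = 4.9278^0.41 ≈ 1.9230, c_gold = y_gold − 0.16·k_gold ≈ 1.1346.
Gain: Δc = 1.1346 − 0.8400 ≈ 0.2946.

Δc ≈ 0.295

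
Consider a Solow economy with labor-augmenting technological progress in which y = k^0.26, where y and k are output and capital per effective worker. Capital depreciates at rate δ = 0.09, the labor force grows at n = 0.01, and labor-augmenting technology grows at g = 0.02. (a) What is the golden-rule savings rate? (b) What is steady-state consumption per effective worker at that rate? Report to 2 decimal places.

(a) s_gold = 0.26; (b) c_gold ≈ 0.97

n + g + δ = 0.01 + 0.02 + 0.09 = 0.12.
For Cobb-Douglas, s_gold equals capital's share: s_gold = 0.26.
At the golden rule the marginal product of capital equals n+g+δ: 0.26·k^(0.26−1) = 0.12. Solving, k_gold = (0.26/0.12)^(1/0.74) ≈ 2.8430.
y_gold = 2.8430^0.26 ≈ 1.3121; c_gold = (1−0.26)·y_gold ≈ 0.9710.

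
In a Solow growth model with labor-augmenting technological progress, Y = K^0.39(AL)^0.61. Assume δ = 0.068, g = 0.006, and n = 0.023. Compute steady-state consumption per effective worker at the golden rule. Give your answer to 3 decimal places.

n + g + δ = 0.023 + 0.006 + 0.068 = 0.097.
Golden rule sets MPK = n+g+δ: 0.39·k^(0.39−1) = 0.097, so k_gold = (0.39/0.097)^(1/0.61) ≈ 9.7869.
y_gold = 9.7869^0.39 ≈ 2.4342.
c_gold = y_gold − (n+g+δ)·k_gold = 2.4342 − 0.097·9.7869 ≈ 1.4848.

c_gold ≈ 1.485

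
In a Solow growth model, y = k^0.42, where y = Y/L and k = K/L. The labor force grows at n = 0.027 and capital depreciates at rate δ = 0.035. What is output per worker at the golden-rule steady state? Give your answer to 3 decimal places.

n + δ = 0.027 + 0.035 = 0.062.
Golden rule sets MPK = n+δ: 0.42·k^(0.42−1) = 0.062, so k_gold = (0.42/0.062)^(1/0.58) ≈ 27.0715.
Output: y_gold = k_gold^0.42 = 27.0715^0.42 ≈ 3.9963.

y_gold ≈ 3.996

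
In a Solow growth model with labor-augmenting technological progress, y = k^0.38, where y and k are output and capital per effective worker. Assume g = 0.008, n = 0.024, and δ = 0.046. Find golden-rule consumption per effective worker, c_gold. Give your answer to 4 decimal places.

c_gold ≈ 1.6364

The effective depreciation rate is n + g + δ = 0.024 + 0.008 + 0.046 = 0.078.
At the golden rule the marginal product of capital equals n+g+δ: 0.38·k^(0.38−1) = 0.078. Solving, k_gold = (0.38/0.078)^(1/0.62) ≈ 12.8581.
y_gold = 12.8581^0.38 ≈ 2.6393.
c_gold = y_gold − (n+g+δ)·k_gold = 2.6393 − 0.078·12.8581 ≈ 1.6364.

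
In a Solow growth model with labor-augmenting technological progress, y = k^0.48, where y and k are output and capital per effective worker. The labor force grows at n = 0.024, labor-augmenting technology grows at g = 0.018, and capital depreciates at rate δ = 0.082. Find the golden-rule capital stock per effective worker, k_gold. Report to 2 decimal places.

Break-even investment rate: n + g + δ = 0.024 + 0.018 + 0.082 = 0.124.
At the golden rule the marginal product of capital equals n+g+δ: 0.48·k^(0.48−1) = 0.124. Solving, k_gold = (0.48/0.124)^(1/0.52) ≈ 13.5027.

k_gold ≈ 13.50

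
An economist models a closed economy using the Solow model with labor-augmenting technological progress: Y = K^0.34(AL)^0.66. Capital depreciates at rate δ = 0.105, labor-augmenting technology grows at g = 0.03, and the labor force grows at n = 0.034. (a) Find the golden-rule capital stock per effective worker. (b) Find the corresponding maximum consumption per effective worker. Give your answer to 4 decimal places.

(a) k_gold ≈ 2.8840; (b) c_gold ≈ 0.9461

Capital per effective worker breaks even when investment replaces (n + g + δ)·k; here n + g + δ = 0.169.
Golden rule sets MPK = n+g+δ: 0.34·k^(0.34−1) = 0.169, so k_gold = (0.34/0.169)^(1/0.66) ≈ 2.8840.
y_gold = 2.8840^0.34 ≈ 1.4335; c_gold = y_gold − 0.169·k_gold ≈ 0.9461.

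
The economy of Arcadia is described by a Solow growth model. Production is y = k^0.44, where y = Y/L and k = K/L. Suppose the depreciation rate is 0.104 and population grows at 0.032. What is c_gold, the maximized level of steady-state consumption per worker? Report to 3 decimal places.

c_gold ≈ 1.409

Capital per worker breaks even when investment replaces (n + δ)·k; here n + δ = 0.136.
Maximizing c = f(k) − (n+δ)·k gives f'(k) = n+δ, i.e. 0.44·k^(0.44−1) = 0.136, so k_gold = (0.44/0.136)^(1/0.56) ≈ 8.1388.
y_gold = 8.1388^0.44 ≈ 2.5156.
c_gold = y_gold − (n+δ)·k_gold = 2.5156 − 0.136·8.1388 ≈ 1.4088.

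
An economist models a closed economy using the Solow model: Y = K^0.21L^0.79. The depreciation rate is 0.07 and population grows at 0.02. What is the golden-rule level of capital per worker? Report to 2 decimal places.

k_gold ≈ 2.92

Break-even investment rate: n + δ = 0.02 + 0.07 = 0.09.
Golden rule sets MPK = n+δ: 0.21·k^(0.21−1) = 0.09, so k_gold = (0.21/0.09)^(1/0.79) ≈ 2.9228.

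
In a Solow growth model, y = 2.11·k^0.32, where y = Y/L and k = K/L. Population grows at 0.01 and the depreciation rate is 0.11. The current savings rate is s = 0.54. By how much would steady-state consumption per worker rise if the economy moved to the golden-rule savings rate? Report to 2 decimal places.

Capital per worker breaks even when investment replaces (n + δ)·k; here n + δ = 0.12.
Current steady state (s = 0.54): k* = (0.54·2.11/0.12)^(1/0.68) ≈ 27.3837, y* = 2.11·27.3837^0.32 ≈ 6.0853, c* = (1−0.54)·6.0853 ≈ 2.7992.
Setting f'(k) = n+δ gives 0.32·2.11·k^(0.32−1) = 0.12, hence k_gold = (0.32·2.11/0.12)^(1/0.68) ≈ 12.6856.
y_gold = 2.11·12.6856^0.32 ≈ 4.7571, c_gold = y_gold − 0.12·k_gold ≈ 3.2348.
Gain: Δc = 3.2348 − 2.7992 ≈ 0.4356.

Δc ≈ 0.44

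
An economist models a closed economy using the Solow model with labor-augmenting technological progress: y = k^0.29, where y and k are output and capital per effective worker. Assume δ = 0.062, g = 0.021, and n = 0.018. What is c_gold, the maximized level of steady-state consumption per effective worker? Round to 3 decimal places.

Capital per effective worker breaks even when investment replaces (n + g + δ)·k; here n + g + δ = 0.101.
Setting f'(k) = n+g+δ gives 0.29·k^(0.29−1) = 0.101, hence k_gold = (0.29/0.101)^(1/0.71) ≈ 4.4175.
y_gold = 4.4175^0.29 ≈ 1.5385.
c_gold = y_gold − (n+g+δ)·k_gold = 1.5385 − 0.101·4.4175 ≈ 1.0923.

c_gold ≈ 1.092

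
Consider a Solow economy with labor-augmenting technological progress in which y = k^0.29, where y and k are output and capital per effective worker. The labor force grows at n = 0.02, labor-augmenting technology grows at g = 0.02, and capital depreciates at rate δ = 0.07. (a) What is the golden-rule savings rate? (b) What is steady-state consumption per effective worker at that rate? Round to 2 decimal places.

(a) s_gold = 0.29; (b) c_gold ≈ 1.05

Break-even investment rate: n + g + δ = 0.02 + 0.02 + 0.07 = 0.11.
For Cobb-Douglas, s_gold equals capital's share: s_gold = 0.29.
At the golden rule the marginal product of capital equals n+g+δ: 0.29·k^(0.29−1) = 0.11. Solving, k_gold = (0.29/0.11)^(1/0.71) ≈ 3.9171.
y_gold = 3.9171^0.29 ≈ 1.4858; c_gold = (1−0.29)·y_gold ≈ 1.0549.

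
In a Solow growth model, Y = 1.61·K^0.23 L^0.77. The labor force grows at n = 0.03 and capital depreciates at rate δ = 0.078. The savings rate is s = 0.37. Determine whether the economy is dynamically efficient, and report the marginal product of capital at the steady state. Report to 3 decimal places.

dynamically inefficient; MPK ≈ 0.067

Capital per worker breaks even when investment replaces (n + δ)·k; here n + δ = 0.108.
Steady-state k*: s·A·k^0.23 = 0.108·k gives k* = (0.37·1.61/0.108)^(1/0.77) ≈ 9.1859.
MPK = 0.23·1.61·9.1859^(-0.77) ≈ 0.0671.
MPK < n+δ = 0.108, so the economy is dynamically inefficient (over-saving).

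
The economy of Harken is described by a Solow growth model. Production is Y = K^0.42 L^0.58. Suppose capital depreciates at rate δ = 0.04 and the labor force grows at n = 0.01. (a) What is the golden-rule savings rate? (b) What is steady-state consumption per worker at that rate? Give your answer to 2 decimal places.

(a) s_gold = 0.42; (b) c_gold ≈ 2.71

n + δ = 0.01 + 0.04 = 0.05.
For Cobb-Douglas, s_gold equals capital's share: s_gold = 0.42.
Maximizing c = f(k) − (n+δ)·k gives f'(k) = n+δ, i.e. 0.42·k^(0.42−1) = 0.05, so k_gold = (0.42/0.05)^(1/0.58) ≈ 39.2270.
y_gold = 39.2270^0.42 ≈ 4.6699; c_gold = (1−0.42)·y_gold ≈ 2.7085.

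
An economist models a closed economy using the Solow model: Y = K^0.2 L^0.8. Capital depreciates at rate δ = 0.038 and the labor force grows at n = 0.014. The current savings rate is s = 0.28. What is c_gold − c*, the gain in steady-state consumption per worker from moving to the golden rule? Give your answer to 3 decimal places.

Δc ≈ 0.024

The effective depreciation rate is n + δ = 0.014 + 0.038 = 0.052.
Current steady state (s = 0.28): k* = (0.28/0.052)^(1/0.8) ≈ 8.2024, y* = 8.2024^0.2 ≈ 1.5233, c* = (1−0.28)·1.5233 ≈ 1.0968.
Maximizing c = f(k) − (n+δ)·k gives f'(k) = n+δ, i.e. 0.2·k^(0.2−1) = 0.052, so k_gold = (0.2/0.052)^(1/0.8) ≈ 5.3862.
y_gold = 5.3862^0.2 ≈ 1.4004, c_gold = y_gold − 0.052·k_gold ≈ 1.1203.
Gain: Δc = 1.1203 − 1.0968 ≈ 0.0235.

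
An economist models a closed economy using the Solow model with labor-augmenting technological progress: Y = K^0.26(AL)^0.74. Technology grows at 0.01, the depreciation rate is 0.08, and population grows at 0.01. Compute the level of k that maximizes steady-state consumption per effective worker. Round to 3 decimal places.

Capital per effective worker breaks even when investment replaces (n + g + δ)·k; here n + g + δ = 0.1.
At the golden rule the marginal product of capital equals n+g+δ: 0.26·k^(0.26−1) = 0.1. Solving, k_gold = (0.26/0.1)^(1/0.74) ≈ 3.6373.

k_gold ≈ 3.637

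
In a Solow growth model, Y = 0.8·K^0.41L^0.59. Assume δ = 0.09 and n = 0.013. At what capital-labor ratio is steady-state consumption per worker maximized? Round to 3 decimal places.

k_gold ≈ 7.122

Break-even investment rate: n + δ = 0.013 + 0.09 = 0.103.
Setting f'(k) = n+δ gives 0.41·0.8·k^(0.41−1) = 0.103, hence k_gold = (0.41·0.8/0.103)^(1/0.59) ≈ 7.1220.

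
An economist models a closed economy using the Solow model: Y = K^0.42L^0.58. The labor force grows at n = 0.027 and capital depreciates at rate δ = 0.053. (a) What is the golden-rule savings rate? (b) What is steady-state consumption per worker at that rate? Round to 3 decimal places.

(a) s_gold = 0.420; (b) c_gold ≈ 1.927

Break-even investment rate: n + δ = 0.027 + 0.053 = 0.08.
For Cobb-Douglas, s_gold equals capital's share: s_gold = 0.42.
At the golden rule the marginal product of capital equals n+δ: 0.42·k^(0.42−1) = 0.08. Solving, k_gold = (0.42/0.08)^(1/0.58) ≈ 17.4443.
y_gold = 17.4443^0.42 ≈ 3.3227; c_gold = (1−0.42)·y_gold ≈ 1.9272.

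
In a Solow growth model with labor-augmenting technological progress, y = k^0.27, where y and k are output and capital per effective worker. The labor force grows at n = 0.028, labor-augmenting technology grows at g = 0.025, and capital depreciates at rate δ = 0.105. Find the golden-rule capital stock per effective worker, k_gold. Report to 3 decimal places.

Break-even investment rate: n + g + δ = 0.028 + 0.025 + 0.105 = 0.158.
Golden rule sets MPK = n+g+δ: 0.27·k^(0.27−1) = 0.158, so k_gold = (0.27/0.158)^(1/0.73) ≈ 2.0834.

k_gold ≈ 2.083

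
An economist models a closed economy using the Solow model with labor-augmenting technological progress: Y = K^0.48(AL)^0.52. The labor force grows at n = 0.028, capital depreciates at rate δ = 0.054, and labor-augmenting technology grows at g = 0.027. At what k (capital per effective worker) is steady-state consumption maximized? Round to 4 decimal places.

k_gold ≈ 17.3024

Capital per effective worker breaks even when investment replaces (n + g + δ)·k; here n + g + δ = 0.109.
Setting f'(k) = n+g+δ gives 0.48·k^(0.48−1) = 0.109, hence k_gold = (0.48/0.109)^(1/0.52) ≈ 17.3024.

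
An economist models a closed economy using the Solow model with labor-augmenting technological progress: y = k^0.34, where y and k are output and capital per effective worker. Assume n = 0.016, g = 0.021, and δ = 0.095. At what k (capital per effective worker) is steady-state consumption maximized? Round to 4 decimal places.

k_gold ≈ 4.1936

Capital per effective worker breaks even when investment replaces (n + g + δ)·k; here n + g + δ = 0.132.
Golden rule sets MPK = n+g+δ: 0.34·k^(0.34−1) = 0.132, so k_gold = (0.34/0.132)^(1/0.66) ≈ 4.1936.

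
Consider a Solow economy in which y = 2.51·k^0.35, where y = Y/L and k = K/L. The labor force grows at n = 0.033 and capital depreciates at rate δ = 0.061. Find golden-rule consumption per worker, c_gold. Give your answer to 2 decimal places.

c_gold ≈ 5.44

The effective depreciation rate is n + δ = 0.033 + 0.061 = 0.094.
Golden rule sets MPK = n+δ: 0.35·2.51·k^(0.35−1) = 0.094, so k_gold = (0.35·2.51/0.094)^(1/0.65) ≈ 31.1352.
y_gold = 2.51·31.1352^0.35 ≈ 8.3620.
c_gold = y_gold − (n+δ)·k_gold = 8.3620 − 0.094·31.1352 ≈ 5.4353.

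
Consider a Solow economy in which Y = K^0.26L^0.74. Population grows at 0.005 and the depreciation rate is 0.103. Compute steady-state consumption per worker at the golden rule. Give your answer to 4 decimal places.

Capital per worker breaks even when investment replaces (n + δ)·k; here n + δ = 0.108.
Maximizing c = f(k) − (n+δ)·k gives f'(k) = n+δ, i.e. 0.26·k^(0.26−1) = 0.108, so k_gold = (0.26/0.108)^(1/0.74) ≈ 3.2780.
y_gold = 3.2780^0.26 ≈ 1.3616.
c_gold = y_gold − (n+δ)·k_gold = 1.3616 − 0.108·3.2780 ≈ 1.0076.

c_gold ≈ 1.0076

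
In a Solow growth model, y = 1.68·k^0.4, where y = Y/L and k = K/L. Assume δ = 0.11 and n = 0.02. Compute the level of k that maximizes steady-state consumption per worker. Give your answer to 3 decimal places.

k_gold ≈ 15.454

The effective depreciation rate is n + δ = 0.02 + 0.11 = 0.13.
Maximizing c = f(k) − (n+δ)·k gives f'(k) = n+δ, i.e. 0.4·1.68·k^(0.4−1) = 0.13, so k_gold = (0.4·1.68/0.13)^(1/0.6) ≈ 15.4541.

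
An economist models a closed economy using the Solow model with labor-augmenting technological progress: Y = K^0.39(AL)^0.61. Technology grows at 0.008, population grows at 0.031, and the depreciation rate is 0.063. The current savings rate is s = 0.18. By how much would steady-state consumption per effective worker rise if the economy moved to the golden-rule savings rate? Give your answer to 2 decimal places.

Break-even investment rate: n + g + δ = 0.031 + 0.008 + 0.063 = 0.102.
Current steady state (s = 0.18): k* = (0.18/0.102)^(1/0.61) ≈ 2.5374, y* = 2.5374^0.39 ≈ 1.4378, c* = (1−0.18)·1.4378 ≈ 1.1790.
Golden rule sets MPK = n+g+δ: 0.39·k^(0.39−1) = 0.102, so k_gold = (0.39/0.102)^(1/0.61) ≈ 9.0128.
y_gold = 9.0128^0.39 ≈ 2.3572, c_gold = y_gold − 0.102·k_gold ≈ 1.4379.
Gain: Δc = 1.4379 − 1.1790 ≈ 0.2589.

Δc ≈ 0.26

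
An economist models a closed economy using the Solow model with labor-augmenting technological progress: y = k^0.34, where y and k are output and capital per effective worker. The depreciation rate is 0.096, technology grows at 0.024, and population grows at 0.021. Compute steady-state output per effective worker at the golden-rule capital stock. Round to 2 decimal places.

y_gold ≈ 1.57

The effective depreciation rate is n + g + δ = 0.021 + 0.024 + 0.096 = 0.141.
At the golden rule the marginal product of capital equals n+g+δ: 0.34·k^(0.34−1) = 0.141. Solving, k_gold = (0.34/0.141)^(1/0.66) ≈ 3.7947.
Output: y_gold = k_gold^0.34 = 3.7947^0.34 ≈ 1.5737.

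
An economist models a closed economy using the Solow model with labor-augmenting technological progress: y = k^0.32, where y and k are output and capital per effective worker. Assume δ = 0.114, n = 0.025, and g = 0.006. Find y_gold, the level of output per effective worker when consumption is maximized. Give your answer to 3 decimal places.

y_gold ≈ 1.451

Break-even investment rate: n + g + δ = 0.025 + 0.006 + 0.114 = 0.145.
Maximizing c = f(k) − (n+g+δ)·k gives f'(k) = n+g+δ, i.e. 0.32·k^(0.32−1) = 0.145, so k_gold = (0.32/0.145)^(1/0.68) ≈ 3.2030.
Output: y_gold = k_gold^0.32 = 3.2030^0.32 ≈ 1.4514.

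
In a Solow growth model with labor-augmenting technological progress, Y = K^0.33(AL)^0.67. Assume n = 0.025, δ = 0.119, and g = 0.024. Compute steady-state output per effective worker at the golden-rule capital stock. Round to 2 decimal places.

y_gold ≈ 1.39

The effective depreciation rate is n + g + δ = 0.025 + 0.024 + 0.119 = 0.168.
Golden rule sets MPK = n+g+δ: 0.33·k^(0.33−1) = 0.168, so k_gold = (0.33/0.168)^(1/0.67) ≈ 2.7392.
Output: y_gold = k_gold^0.33 = 2.7392^0.33 ≈ 1.3945.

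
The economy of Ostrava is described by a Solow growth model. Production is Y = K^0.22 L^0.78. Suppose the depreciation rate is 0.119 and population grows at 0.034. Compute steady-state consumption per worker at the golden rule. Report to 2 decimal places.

n + δ = 0.034 + 0.119 = 0.153.
At the golden rule the marginal product of capital equals n+δ: 0.22·k^(0.22−1) = 0.153. Solving, k_gold = (0.22/0.153)^(1/0.78) ≈ 1.5930.
y_gold = 1.5930^0.22 ≈ 1.1079.
c_gold = y_gold − (n+δ)·k_gold = 1.1079 − 0.153·1.5930 ≈ 0.8641.

c_gold ≈ 0.86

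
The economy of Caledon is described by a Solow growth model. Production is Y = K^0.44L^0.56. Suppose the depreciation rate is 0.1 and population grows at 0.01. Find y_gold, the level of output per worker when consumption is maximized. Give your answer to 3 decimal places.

y_gold ≈ 2.972

Break-even investment rate: n + δ = 0.01 + 0.1 = 0.11.
At the golden rule the marginal product of capital equals n+δ: 0.44·k^(0.44−1) = 0.11. Solving, k_gold = (0.44/0.11)^(1/0.56) ≈ 11.8880.
Output: y_gold = k_gold^0.44 = 11.8880^0.44 ≈ 2.9720.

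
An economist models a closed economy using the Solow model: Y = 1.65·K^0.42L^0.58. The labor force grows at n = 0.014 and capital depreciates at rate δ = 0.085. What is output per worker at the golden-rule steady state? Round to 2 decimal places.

y_gold ≈ 6.75

Capital per worker breaks even when investment replaces (n + δ)·k; here n + δ = 0.099.
Setting f'(k) = n+δ gives 0.42·1.65·k^(0.42−1) = 0.099, hence k_gold = (0.42·1.65/0.099)^(1/0.58) ≈ 28.6461.
Output: y_gold = 1.65·k_gold^0.42 = 1.65·28.6461^0.42 ≈ 6.7523.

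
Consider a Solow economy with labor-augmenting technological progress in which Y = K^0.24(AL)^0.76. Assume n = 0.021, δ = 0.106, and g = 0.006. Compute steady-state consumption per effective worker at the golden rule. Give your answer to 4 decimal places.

c_gold ≈ 0.9157

Capital per effective worker breaks even when investment replaces (n + g + δ)·k; here n + g + δ = 0.133.
At the golden rule the marginal product of capital equals n+g+δ: 0.24·k^(0.24−1) = 0.133. Solving, k_gold = (0.24/0.133)^(1/0.76) ≈ 2.1743.
y_gold = 2.1743^0.24 ≈ 1.2049.
c_gold = y_gold − (n+g+δ)·k_gold = 1.2049 − 0.133·2.1743 ≈ 0.9157.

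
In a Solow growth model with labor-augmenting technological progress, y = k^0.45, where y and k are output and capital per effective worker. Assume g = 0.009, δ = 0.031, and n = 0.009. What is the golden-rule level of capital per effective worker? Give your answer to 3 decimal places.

k_gold ≈ 56.356

Capital per effective worker breaks even when investment replaces (n + g + δ)·k; here n + g + δ = 0.049.
Maximizing c = f(k) − (n+g+δ)·k gives f'(k) = n+g+δ, i.e. 0.45·k^(0.45−1) = 0.049, so k_gold = (0.45/0.049)^(1/0.55) ≈ 56.3558.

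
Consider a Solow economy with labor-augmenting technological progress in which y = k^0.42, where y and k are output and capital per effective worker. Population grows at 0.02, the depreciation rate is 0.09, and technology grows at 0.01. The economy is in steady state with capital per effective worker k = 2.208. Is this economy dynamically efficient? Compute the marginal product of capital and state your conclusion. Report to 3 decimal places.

The effective depreciation rate is n + g + δ = 0.02 + 0.01 + 0.09 = 0.12.
MPK = 0.42·k^(0.42−1) = 0.42·2.208^(-0.58) ≈ 0.2653.
MPK > 0.12, so the economy is dynamically efficient (under-saving).

dynamically efficient; MPK ≈ 0.265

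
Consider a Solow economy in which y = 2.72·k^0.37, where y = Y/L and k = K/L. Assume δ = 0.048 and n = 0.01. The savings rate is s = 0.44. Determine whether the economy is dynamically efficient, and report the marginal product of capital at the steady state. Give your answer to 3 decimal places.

Break-even investment rate: n + δ = 0.01 + 0.048 = 0.058.
Steady-state k*: s·A·k^0.37 = 0.058·k gives k* = (0.44·2.72/0.058)^(1/0.63) ≈ 122.0834.
MPK = 0.37·2.72·122.0834^(-0.63) ≈ 0.0488.
MPK < n+δ = 0.058, so the economy is dynamically inefficient (over-saving).

dynamically inefficient; MPK ≈ 0.049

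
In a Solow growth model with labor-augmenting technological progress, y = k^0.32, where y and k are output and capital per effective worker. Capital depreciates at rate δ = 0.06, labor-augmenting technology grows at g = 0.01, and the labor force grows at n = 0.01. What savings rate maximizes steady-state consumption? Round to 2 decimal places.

n + g + δ = 0.01 + 0.01 + 0.06 = 0.08.
At the golden rule MPK = n+g+δ, and in any Cobb-Douglas steady state s = (n+g+δ)·k/y = MPK·k/y = capital's share 0.32.

s_gold = 0.32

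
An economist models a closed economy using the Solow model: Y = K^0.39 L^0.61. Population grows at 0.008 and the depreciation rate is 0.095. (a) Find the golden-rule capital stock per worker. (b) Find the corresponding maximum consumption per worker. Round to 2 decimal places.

(a) k_gold ≈ 8.87; (b) c_gold ≈ 1.43

The effective depreciation rate is n + δ = 0.008 + 0.095 = 0.103.
Setting f'(k) = n+δ gives 0.39·k^(0.39−1) = 0.103, hence k_gold = (0.39/0.103)^(1/0.61) ≈ 8.8698.
y_gold = 8.8698^0.39 ≈ 2.3425; c_gold = y_gold − 0.103·k_gold ≈ 1.4289.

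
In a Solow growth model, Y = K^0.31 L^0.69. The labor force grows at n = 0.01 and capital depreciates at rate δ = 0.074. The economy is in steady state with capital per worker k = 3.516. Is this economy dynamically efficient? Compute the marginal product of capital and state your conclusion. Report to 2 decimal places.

dynamically efficient; MPK ≈ 0.13

n + δ = 0.01 + 0.074 = 0.084.
MPK = 0.31·k^(0.31−1) = 0.31·3.516^(-0.69) ≈ 0.1302.
MPK > 0.084, so the economy is dynamically efficient (under-saving).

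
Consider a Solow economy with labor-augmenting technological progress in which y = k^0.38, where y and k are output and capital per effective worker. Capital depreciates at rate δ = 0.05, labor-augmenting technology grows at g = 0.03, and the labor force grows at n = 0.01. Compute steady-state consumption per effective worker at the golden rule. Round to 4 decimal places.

c_gold ≈ 1.4990

Break-even investment rate: n + g + δ = 0.01 + 0.03 + 0.05 = 0.09.
Maximizing c = f(k) − (n+g+δ)·k gives f'(k) = n+g+δ, i.e. 0.38·k^(0.38−1) = 0.09, so k_gold = (0.38/0.09)^(1/0.62) ≈ 10.2079.
y_gold = 10.2079^0.38 ≈ 2.4177.
c_gold = y_gold − (n+g+δ)·k_gold = 2.4177 − 0.09·10.2079 ≈ 1.4990.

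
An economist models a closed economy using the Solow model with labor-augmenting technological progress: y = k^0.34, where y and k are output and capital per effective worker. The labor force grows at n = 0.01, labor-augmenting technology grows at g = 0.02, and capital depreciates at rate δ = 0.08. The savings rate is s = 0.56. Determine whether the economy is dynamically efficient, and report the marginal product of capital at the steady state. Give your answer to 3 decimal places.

dynamically inefficient; MPK ≈ 0.067

Break-even investment rate: n + g + δ = 0.01 + 0.02 + 0.08 = 0.11.
Steady-state k*: s·k^0.34 = 0.11·k gives k* = (0.56/0.11)^(1/0.66) ≈ 11.7734.
MPK = 0.34·11.7734^(-0.66) ≈ 0.0668.
MPK < n+g+δ = 0.11, so the economy is dynamically inefficient (over-saving).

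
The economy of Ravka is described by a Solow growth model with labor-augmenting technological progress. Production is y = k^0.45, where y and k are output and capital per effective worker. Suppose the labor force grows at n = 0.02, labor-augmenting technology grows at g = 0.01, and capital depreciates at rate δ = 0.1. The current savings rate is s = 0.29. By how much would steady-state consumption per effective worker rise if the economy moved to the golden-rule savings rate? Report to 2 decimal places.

n + g + δ = 0.02 + 0.01 + 0.1 = 0.13.
Current steady state (s = 0.29): k* = (0.29/0.13)^(1/0.55) ≈ 4.3008, y* = 4.3008^0.45 ≈ 1.9280, c* = (1−0.29)·1.9280 ≈ 1.3689.
Golden rule sets MPK = n+g+δ: 0.45·k^(0.45−1) = 0.13, so k_gold = (0.45/0.13)^(1/0.55) ≈ 9.5607.
y_gold = 9.5607^0.45 ≈ 2.7620, c_gold = y_gold − 0.13·k_gold ≈ 1.5191.
Gain: Δc = 1.5191 − 1.3689 ≈ 0.1502.

Δc ≈ 0.15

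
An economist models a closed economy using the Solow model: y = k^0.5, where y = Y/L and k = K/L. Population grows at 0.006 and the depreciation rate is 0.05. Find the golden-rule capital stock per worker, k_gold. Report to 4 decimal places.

n + δ = 0.006 + 0.05 = 0.056.
Setting f'(k) = n+δ gives 0.5·k^(0.5−1) = 0.056, hence k_gold = (0.5/0.056)^(1/0.5) ≈ 79.7194.

k_gold ≈ 79.7194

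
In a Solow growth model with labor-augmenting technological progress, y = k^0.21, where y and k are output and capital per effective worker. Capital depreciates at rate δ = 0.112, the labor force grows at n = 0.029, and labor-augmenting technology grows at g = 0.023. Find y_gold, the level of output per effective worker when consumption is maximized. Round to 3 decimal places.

y_gold ≈ 1.068

Capital per effective worker breaks even when investment replaces (n + g + δ)·k; here n + g + δ = 0.164.
Maximizing c = f(k) − (n+g+δ)·k gives f'(k) = n+g+δ, i.e. 0.21·k^(0.21−1) = 0.164, so k_gold = (0.21/0.164)^(1/0.79) ≈ 1.3675.
Output: y_gold = k_gold^0.21 = 1.3675^0.21 ≈ 1.0679.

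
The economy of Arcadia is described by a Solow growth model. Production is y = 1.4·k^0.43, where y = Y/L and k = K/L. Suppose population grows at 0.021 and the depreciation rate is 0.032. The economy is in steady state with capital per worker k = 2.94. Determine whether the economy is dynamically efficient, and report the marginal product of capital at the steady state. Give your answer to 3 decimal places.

dynamically efficient; MPK ≈ 0.326

Capital per worker breaks even when investment replaces (n + δ)·k; here n + δ = 0.053.
MPK = 0.43·1.4·k^(0.43−1) = 0.43·1.4·2.94^(-0.57) ≈ 0.3256.
MPK > 0.053, so the economy is dynamically efficient (under-saving).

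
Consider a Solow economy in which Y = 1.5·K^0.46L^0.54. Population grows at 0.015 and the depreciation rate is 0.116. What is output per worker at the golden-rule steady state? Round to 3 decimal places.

y_gold ≈ 6.177

n + δ = 0.015 + 0.116 = 0.131.
Setting f'(k) = n+δ gives 0.46·1.5·k^(0.46−1) = 0.131, hence k_gold = (0.46·1.5/0.131)^(1/0.54) ≈ 21.6898.
Output: y_gold = 1.5·k_gold^0.46 = 1.5·21.6898^0.46 ≈ 6.1769.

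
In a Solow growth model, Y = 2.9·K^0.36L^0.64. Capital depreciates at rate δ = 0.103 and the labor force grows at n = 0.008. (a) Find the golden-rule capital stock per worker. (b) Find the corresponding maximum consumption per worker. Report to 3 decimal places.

n + δ = 0.008 + 0.103 = 0.111.
Maximizing c = f(k) − (n+δ)·k gives f'(k) = n+δ, i.e. 0.36·2.9·k^(0.36−1) = 0.111, so k_gold = (0.36·2.9/0.111)^(1/0.64) ≈ 33.1820.
y_gold = 2.9·33.1820^0.36 ≈ 10.2311; c_gold = y_gold − 0.111·k_gold ≈ 6.5479.

(a) k_gold ≈ 33.182; (b) c_gold ≈ 6.548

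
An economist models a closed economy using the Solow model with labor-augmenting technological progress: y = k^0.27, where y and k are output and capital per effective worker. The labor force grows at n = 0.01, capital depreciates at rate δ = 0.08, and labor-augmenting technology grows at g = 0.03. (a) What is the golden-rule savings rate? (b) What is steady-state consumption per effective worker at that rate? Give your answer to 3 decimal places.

(a) s_gold = 0.270; (b) c_gold ≈ 0.985

n + g + δ = 0.01 + 0.03 + 0.08 = 0.12.
For Cobb-Douglas, s_gold equals capital's share: s_gold = 0.27.
At the golden rule the marginal product of capital equals n+g+δ: 0.27·k^(0.27−1) = 0.12. Solving, k_gold = (0.27/0.12)^(1/0.73) ≈ 3.0370.
y_gold = 3.0370^0.27 ≈ 1.3498; c_gold = (1−0.27)·y_gold ≈ 0.9853.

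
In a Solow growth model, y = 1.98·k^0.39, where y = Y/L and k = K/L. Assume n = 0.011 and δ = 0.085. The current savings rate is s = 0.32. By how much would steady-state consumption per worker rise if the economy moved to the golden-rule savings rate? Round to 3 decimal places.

Break-even investment rate: n + δ = 0.011 + 0.085 = 0.096.
Current steady state (s = 0.32): k* = (0.32·1.98/0.096)^(1/0.61) ≈ 22.0554, y* = 1.98·22.0554^0.39 ≈ 6.6166, c* = (1−0.32)·6.6166 ≈ 4.4993.
Maximizing c = f(k) − (n+δ)·k gives f'(k) = n+δ, i.e. 0.39·1.98·k^(0.39−1) = 0.096, so k_gold = (0.39·1.98/0.096)^(1/0.61) ≈ 30.5041.
y_gold = 1.98·30.5041^0.39 ≈ 7.5087, c_gold = y_gold − 0.096·k_gold ≈ 4.5803.
Gain: Δc = 4.5803 − 4.4993 ≈ 0.0810.

Δc ≈ 0.081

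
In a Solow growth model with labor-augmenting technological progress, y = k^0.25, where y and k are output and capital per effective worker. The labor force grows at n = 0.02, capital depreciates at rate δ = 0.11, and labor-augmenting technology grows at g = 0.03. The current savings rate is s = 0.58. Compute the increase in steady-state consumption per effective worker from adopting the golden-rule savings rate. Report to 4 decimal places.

Δc ≈ 0.2251

Break-even investment rate: n + g + δ = 0.02 + 0.03 + 0.11 = 0.16.
Current steady state (s = 0.58): k* = (0.58/0.16)^(1/0.75) ≈ 5.5686, y* = 5.5686^0.25 ≈ 1.5362, c* = (1−0.58)·1.5362 ≈ 0.6452.
Setting f'(k) = n+g+δ gives 0.25·k^(0.25−1) = 0.16, hence k_gold = (0.25/0.16)^(1/0.75) ≈ 1.8131.
y_gold = 1.8131^0.25 ≈ 1.1604, c_gold = y_gold − 0.16·k_gold ≈ 0.8703.
Gain: Δc = 0.8703 − 0.6452 ≈ 0.2251.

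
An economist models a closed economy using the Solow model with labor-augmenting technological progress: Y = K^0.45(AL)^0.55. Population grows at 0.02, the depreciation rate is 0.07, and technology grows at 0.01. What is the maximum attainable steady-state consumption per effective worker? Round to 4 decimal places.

The effective depreciation rate is n + g + δ = 0.02 + 0.01 + 0.07 = 0.1.
Setting f'(k) = n+g+δ gives 0.45·k^(0.45−1) = 0.1, hence k_gold = (0.45/0.1)^(1/0.55) ≈ 15.4049.
y_gold = 15.4049^0.45 ≈ 3.4233.
c_gold = y_gold − (n+g+δ)·k_gold = 3.4233 − 0.1·15.4049 ≈ 1.8828.

c_gold ≈ 1.8828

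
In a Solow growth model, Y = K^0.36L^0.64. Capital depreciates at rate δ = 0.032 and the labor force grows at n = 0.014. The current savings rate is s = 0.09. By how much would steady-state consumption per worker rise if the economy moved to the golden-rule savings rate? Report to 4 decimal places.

The effective depreciation rate is n + δ = 0.014 + 0.032 = 0.046.
Current steady state (s = 0.09): k* = (0.09/0.046)^(1/0.64) ≈ 2.8539, y* = 2.8539^0.36 ≈ 1.4587, c* = (1−0.09)·1.4587 ≈ 1.3274.
Setting f'(k) = n+δ gives 0.36·k^(0.36−1) = 0.046, hence k_gold = (0.36/0.046)^(1/0.64) ≈ 24.8979.
y_gold = 24.8979^0.36 ≈ 3.1814, c_gold = y_gold − 0.046·k_gold ≈ 2.0361.
Gain: Δc = 2.0361 − 1.3274 ≈ 0.7087.

Δc ≈ 0.7087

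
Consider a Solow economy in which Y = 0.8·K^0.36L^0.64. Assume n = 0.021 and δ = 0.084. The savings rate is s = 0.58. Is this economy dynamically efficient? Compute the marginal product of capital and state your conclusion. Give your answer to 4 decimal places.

dynamically inefficient; MPK ≈ 0.0652

n + δ = 0.021 + 0.084 = 0.105.
Steady-state k*: s·A·k^0.36 = 0.105·k gives k* = (0.58·0.8/0.105)^(1/0.64) ≈ 10.1936.
MPK = 0.36·0.8·10.1936^(-0.64) ≈ 0.0652.
MPK < n+δ = 0.105, so the economy is dynamically inefficient (over-saving).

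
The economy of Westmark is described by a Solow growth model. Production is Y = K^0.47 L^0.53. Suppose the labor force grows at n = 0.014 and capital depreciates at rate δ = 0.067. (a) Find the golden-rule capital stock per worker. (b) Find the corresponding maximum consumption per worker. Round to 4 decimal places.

The effective depreciation rate is n + δ = 0.014 + 0.067 = 0.081.
Maximizing c = f(k) − (n+δ)·k gives f'(k) = n+δ, i.e. 0.47·k^(0.47−1) = 0.081, so k_gold = (0.47/0.081)^(1/0.53) ≈ 27.5917.
y_gold = 27.5917^0.47 ≈ 4.7552; c_gold = y_gold − 0.081·k_gold ≈ 2.5202.

(a) k_gold ≈ 27.5917; (b) c_gold ≈ 2.5202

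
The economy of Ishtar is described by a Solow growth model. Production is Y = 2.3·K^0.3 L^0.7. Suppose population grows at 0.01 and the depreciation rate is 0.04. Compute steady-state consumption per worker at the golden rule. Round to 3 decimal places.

c_gold ≈ 4.958

The effective depreciation rate is n + δ = 0.01 + 0.04 = 0.05.
Golden rule sets MPK = n+δ: 0.3·2.3·k^(0.3−1) = 0.05, so k_gold = (0.3·2.3/0.05)^(1/0.7) ≈ 42.5010.
y_gold = 2.3·42.5010^0.3 ≈ 7.0835.
c_gold = y_gold − (n+δ)·k_gold = 7.0835 − 0.05·42.5010 ≈ 4.9584.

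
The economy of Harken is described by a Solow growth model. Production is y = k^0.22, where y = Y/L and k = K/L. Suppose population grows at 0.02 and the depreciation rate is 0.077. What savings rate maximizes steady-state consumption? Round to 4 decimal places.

s_gold = 0.2200

n + δ = 0.02 + 0.077 = 0.097.
At the golden rule MPK = n+δ, and in any Cobb-Douglas steady state s = (n+δ)·k/y = MPK·k/y = capital's share 0.22.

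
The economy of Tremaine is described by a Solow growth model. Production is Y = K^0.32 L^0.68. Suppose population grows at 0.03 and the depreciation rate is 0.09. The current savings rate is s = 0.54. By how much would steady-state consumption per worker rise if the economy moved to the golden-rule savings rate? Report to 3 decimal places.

Δc ≈ 0.145

Break-even investment rate: n + δ = 0.03 + 0.09 = 0.12.
Current steady state (s = 0.54): k* = (0.54/0.12)^(1/0.68) ≈ 9.1329, y* = 9.1329^0.32 ≈ 2.0295, c* = (1−0.54)·2.0295 ≈ 0.9336.
At the golden rule the marginal product of capital equals n+δ: 0.32·k^(0.32−1) = 0.12. Solving, k_gold = (0.32/0.12)^(1/0.68) ≈ 4.2308.
y_gold = 4.2308^0.32 ≈ 1.5866, c_gold = y_gold − 0.12·k_gold ≈ 1.0789.
Gain: Δc = 1.0789 − 0.9336 ≈ 0.1453.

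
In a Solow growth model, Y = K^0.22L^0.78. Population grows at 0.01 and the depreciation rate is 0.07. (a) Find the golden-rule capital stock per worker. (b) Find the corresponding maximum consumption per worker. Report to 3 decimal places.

(a) k_gold ≈ 3.658; (b) c_gold ≈ 1.038

Break-even investment rate: n + δ = 0.01 + 0.07 = 0.08.
At the golden rule the marginal product of capital equals n+δ: 0.22·k^(0.22−1) = 0.08. Solving, k_gold = (0.22/0.08)^(1/0.78) ≈ 3.6580.
y_gold = 3.6580^0.22 ≈ 1.3302; c_gold = y_gold − 0.08·k_gold ≈ 1.0375.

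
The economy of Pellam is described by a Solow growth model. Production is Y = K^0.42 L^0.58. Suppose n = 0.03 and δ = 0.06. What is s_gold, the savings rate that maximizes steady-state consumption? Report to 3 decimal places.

Capital per worker breaks even when investment replaces (n + δ)·k; here n + δ = 0.09.
At the golden rule MPK = n+δ, and in any Cobb-Douglas steady state s = (n+δ)·k/y = MPK·k/y = capital's share 0.42.

s_gold = 0.420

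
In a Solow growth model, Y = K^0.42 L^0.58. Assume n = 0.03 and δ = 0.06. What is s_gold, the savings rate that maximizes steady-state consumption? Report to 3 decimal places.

The effective depreciation rate is n + δ = 0.03 + 0.06 = 0.09.
At the golden rule MPK = n+δ, and in any Cobb-Douglas steady state s = (n+δ)·k/y = MPK·k/y = capital's share 0.42.

s_gold = 0.420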